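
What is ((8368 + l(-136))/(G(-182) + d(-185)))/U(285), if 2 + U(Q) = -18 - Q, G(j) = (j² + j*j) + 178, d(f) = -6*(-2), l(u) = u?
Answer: -1372/3377265 ≈ -0.00040625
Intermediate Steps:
d(f) = 12
G(j) = 178 + 2*j² (G(j) = (j² + j²) + 178 = 2*j² + 178 = 178 + 2*j²)
U(Q) = -20 - Q (U(Q) = -2 + (-18 - Q) = -20 - Q)
((8368 + l(-136))/(G(-182) + d(-185)))/U(285) = ((8368 - 136)/((178 + 2*(-182)²) + 12))/(-20 - 1*285) = (8232/((178 + 2*33124) + 12))/(-20 - 285) = (8232/((178 + 66248) + 12))/(-305) = (8232/(66426 + 12))*(-1/305) = (8232/66438)*(-1/305) = (8232*(1/66438))*(-1/305) = (1372/11073)*(-1/305) = -1372/3377265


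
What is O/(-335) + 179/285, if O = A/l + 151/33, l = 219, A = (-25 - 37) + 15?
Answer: 1886153/3066657 ≈ 0.61505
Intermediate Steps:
A = -47 (A = -62 + 15 = -47)
O = 3502/803 (O = -47/219 + 151/33 = 3502/803 ≈ 4.3611)
O/(-335) + 179/285 = (3502/803)/(-335) + 179/285 = (3502/803)*(-1/335) + 179*(1/285) = -3502/269005 + 179/285 = 1886153/3066657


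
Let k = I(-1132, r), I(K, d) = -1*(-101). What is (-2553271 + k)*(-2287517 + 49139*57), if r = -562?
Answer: -1310812797020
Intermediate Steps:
I(K, d) = 101
k = 101
(-2553271 + k)*(-2287517 + 49139*57) = (-2553271 + 101)*(-2287517 + 49139*57) = -2553170*(-2287517 + 2800923) = -2553170*513406 = -1310812797020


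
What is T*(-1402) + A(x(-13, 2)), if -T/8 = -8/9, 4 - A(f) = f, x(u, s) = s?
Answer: -89710/9 ≈ -9967.8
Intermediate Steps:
A(f) = 4 - f
T = 64/9 (T = -(-64)/9 = -8*(-8/9) = 64/9 ≈ 7.1111)
T*(-1402) + A(x(-13, 2)) = (64/9)*(-1402) + (4 - 1*2) = -89728/9 + (4 - 2) = -89728/9 + 2 = -89710/9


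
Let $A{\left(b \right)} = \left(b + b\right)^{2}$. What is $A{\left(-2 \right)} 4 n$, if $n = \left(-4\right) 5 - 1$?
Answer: $-1344$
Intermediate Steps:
$n = -21$ ($n = -20 + \left(-5 + 4\right) = -20 - 1 = -21$)
$A{\left(b \right)} = 4 b^{2}$ ($A{\left(b \right)} = \left(2 b\right)^{2} = 4 b^{2}$)
$A{\left(-2 \right)} 4 n = 4 \left(-2\right)^{2} \cdot 4 \left(-21\right) = 4 \cdot 4 \cdot 4 \left(-21\right) = 16 \cdot 4 \left(-21\right) = 64 \left(-21\right) = -1344$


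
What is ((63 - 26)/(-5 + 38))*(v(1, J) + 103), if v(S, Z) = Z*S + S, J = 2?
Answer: 3922/33 ≈ 118.85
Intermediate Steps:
v(S, Z) = S + S*Z (v(S, Z) = S*Z + S = S + S*Z)
((63 - 26)/(-5 + 38))*(v(1, J) + 103) = ((63 - 26)/(-5 + 38))*(1*(1 + 2) + 103) = (37/33)*(1*3 + 103) = (37*(1/33))*(3 + 103) = (37/33)*106 = 3922/33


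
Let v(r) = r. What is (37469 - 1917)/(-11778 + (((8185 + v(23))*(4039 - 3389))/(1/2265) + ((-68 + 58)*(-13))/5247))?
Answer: 46635336/15851470629241 ≈ 2.9420e-6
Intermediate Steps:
(37469 - 1917)/(-11778 + (((8185 + v(23))*(4039 - 3389))/(1/2265) + ((-68 + 58)*(-13))/5247)) = (37469 - 1917)/(-11778 + (((8185 + 23)*(4039 - 3389))/(1/2265) + ((-68 + 58)*(-13))/5247)) = 35552/(-11778 + ((8208*650)/(1/2265) - 10*(-13)*(1/5247))) = 35552/(-11778 + (5335200*2265 + 130*(1/5247))) = 35552/(-11778 + (12084228000 + 130/5247)) = 35552/(-11778 + 63405944316130/5247) = 35552/(63405882516964/5247) = 35552*(5247/63405882516964) = 46635336/15851470629241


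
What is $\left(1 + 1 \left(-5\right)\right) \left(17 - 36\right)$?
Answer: $76$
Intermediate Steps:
$\left(1 + 1 \left(-5\right)\right) \left(17 - 36\right) = \left(1 - 5\right) \left(-19\right) = \left(-4\right) \left(-19\right) = 76$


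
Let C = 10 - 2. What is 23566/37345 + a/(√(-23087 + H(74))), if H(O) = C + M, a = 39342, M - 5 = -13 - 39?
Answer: 23566/37345 - 19671*I*√23126/11563 ≈ 0.63103 - 258.71*I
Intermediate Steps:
M = -47 (M = 5 + (-13 - 39) = 5 - 52 = -47)
C = 8
H(O) = -39 (H(O) = 8 - 47 = -39)
23566/37345 + a/(√(-23087 + H(74))) = 23566/37345 + 39342/(√(-23087 - 39)) = 23566*(1/37345) + 39342/(√(-23126)) = 23566/37345 + 39342/((I*√23126)) = 23566/37345 + 39342*(-I*√23126/23126) = 23566/37345 - 19671*I*√23126/11563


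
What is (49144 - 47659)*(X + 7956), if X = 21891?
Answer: 44322795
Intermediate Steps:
(49144 - 47659)*(X + 7956) = (49144 - 47659)*(21891 + 7956) = 1485*29847 = 44322795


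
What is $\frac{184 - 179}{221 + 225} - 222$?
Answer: $- \frac{99007}{446} \approx -221.99$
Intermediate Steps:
$\frac{184 - 179}{221 + 225} - 222 = \frac{5}{446} - 222 = - \frac{99007}{446}$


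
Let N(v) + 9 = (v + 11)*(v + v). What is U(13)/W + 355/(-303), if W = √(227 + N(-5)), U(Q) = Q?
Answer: -355/303 + 13*√158/158 ≈ -0.13739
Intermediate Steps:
N(v) = -9 + 2*v*(11 + v) (N(v) = -9 + (v + 11)*(v + v) = -9 + (11 + v)*(2*v) = -9 + 2*v*(11 + v))
W = √158 (W = √(227 + (-9 + 2*(-5)² + 22*(-5))) = √(227 + (-9 + 2*25 - 110)) = √(227 + (-9 + 50 - 110)) = √(227 - 69) = √158 ≈ 12.570)
U(13)/W + 355/(-303) = 13/(√158) + 355/(-303) = 13*(√158/158) + 355*(-1/303) = 13*√158/158 - 355/303 = -355/303 + 13*√158/158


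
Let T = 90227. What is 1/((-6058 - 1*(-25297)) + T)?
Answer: 1/109466 ≈ 9.1353e-6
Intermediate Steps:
1/((-6058 - 1*(-25297)) + T) = 1/((-6058 - 1*(-25297)) + 90227) = 1/((-6058 + 25297) + 90227) = 1/(19239 + 90227) = 1/109466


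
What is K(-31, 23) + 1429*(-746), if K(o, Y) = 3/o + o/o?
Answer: -33047026/31 ≈ -1.0660e+6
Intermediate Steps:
K(o, Y) = 1 + 3/o (K(o, Y) = 3/o + 1 = 1 + 3/o)
K(-31, 23) + 1429*(-746) = (3 - 31)/(-31) + 1429*(-746) = -1/31*(-28) - 1066034 = 28/31 - 1066034 = -33047026/31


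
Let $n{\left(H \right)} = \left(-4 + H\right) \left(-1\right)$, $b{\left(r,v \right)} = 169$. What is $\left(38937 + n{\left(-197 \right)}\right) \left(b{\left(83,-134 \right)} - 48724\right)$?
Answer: $-1900345590$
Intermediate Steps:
$n{\left(H \right)} = 4 - H$
$\left(38937 + n{\left(-197 \right)}\right) \left(b{\left(83,-134 \right)} - 48724\right) = \left(38937 + \left(4 - -197\right)\right) \left(169 - 48724\right) = \left(38937 + \left(4 + 197\right)\right) \left(-48555\right) = \left(38937 + 201\right) \left(-48555\right) = 39138 \left(-48555\right) = -1900345590$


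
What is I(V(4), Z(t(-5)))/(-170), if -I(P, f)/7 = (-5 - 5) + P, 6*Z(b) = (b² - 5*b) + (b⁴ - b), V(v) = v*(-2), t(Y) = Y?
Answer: -63/85 ≈ -0.74118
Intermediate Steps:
V(v) = -2*v
Z(b) = -b + b²/6 + b⁴/6 (Z(b) = ((b² - 5*b) + (b⁴ - b))/6 = (b² + b⁴ - 6*b)/6 = -b + b²/6 + b⁴/6)
I(P, f) = 70 - 7*P (I(P, f) = -7*((-5 - 5) + P) = -7*(-10 + P) = 70 - 7*P)
I(V(4), Z(t(-5)))/(-170) = (70 - (-14)*4)/(-170) = (70 - 7*(-8))*(-1/170) = (70 + 56)*(-1/170) = 126*(-1/170) = -63/85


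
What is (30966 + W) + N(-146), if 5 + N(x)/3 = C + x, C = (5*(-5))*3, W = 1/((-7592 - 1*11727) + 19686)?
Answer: 11115697/367 ≈ 30288.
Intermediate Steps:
W = 1/367 (W = 1/((-7592 - 11727) + 19686) = 1/(-19319 + 19686) = 1/367 ≈ 0.0027248)
C = -75 (C = -25*3 = -75)
N(x) = -240 + 3*x (N(x) = -15 + 3*(-75 + x) = -15 + (-225 + 3*x) = -240 + 3*x)
(30966 + W) + N(-146) = (30966 + 1/367) + (-240 + 3*(-146)) = 11364523/367 + (-240 - 438) = 11364523/367 - 678 = 11115697/367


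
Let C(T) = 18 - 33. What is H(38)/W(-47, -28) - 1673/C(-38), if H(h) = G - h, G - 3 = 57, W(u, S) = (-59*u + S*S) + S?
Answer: 5904347/52935 ≈ 111.54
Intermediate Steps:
C(T) = -15
W(u, S) = S + S² - 59*u (W(u, S) = (-59*u + S²) + S = (S² - 59*u) + S = S + S² - 59*u)
G = 60 (G = 3 + 57 = 60)
H(h) = 60 - h
H(38)/W(-47, -28) - 1673/C(-38) = (60 - 1*38)/(-28 + (-28)² - 59*(-47)) - 1673/(-15) = (60 - 38)/(-28 + 784 + 2773) - 1673*(-1/15) = 22/3529 + 1673/15 = 5904347/52935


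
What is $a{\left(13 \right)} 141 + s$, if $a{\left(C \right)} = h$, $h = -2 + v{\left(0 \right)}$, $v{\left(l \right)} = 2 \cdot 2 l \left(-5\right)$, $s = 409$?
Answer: $127$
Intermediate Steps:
$v{\left(l \right)} = - 20 l$ ($v{\left(l \right)} = 4 l \left(-5\right) = - 20 l$)
$h = -2$ ($h = -2 - 0 = -2 + 0 = -2$)
$a{\left(C \right)} = -2$
$a{\left(13 \right)} 141 + s = \left(-2\right) 141 + 409 = -282 + 409 = 127$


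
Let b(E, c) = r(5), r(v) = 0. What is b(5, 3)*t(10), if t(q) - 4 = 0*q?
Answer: 0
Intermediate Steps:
b(E, c) = 0
t(q) = 4 (t(q) = 4 + 0*q = 4 + 0 = 4)
b(5, 3)*t(10) = 0*4 = 0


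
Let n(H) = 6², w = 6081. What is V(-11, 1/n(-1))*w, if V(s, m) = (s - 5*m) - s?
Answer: -10135/12 ≈ -844.58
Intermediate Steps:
n(H) = 36
V(s, m) = -5*m
V(-11, 1/n(-1))*w = -5/36*6081 = -10135/12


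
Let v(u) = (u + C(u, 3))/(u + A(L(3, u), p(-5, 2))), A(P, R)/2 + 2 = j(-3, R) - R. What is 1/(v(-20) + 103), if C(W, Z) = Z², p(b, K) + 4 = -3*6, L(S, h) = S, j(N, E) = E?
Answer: 24/2483 ≈ 0.0096657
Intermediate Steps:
p(b, K) = -22 (p(b, K) = -4 - 3*6 = -4 - 18 = -22)
A(P, R) = -4 (A(P, R) = -4 + 2*(R - R) = -4 + 2*0 = -4 + 0 = -4)
v(u) = (9 + u)/(-4 + u) (v(u) = (u + 3²)/(u - 4) = (u + 9)/(-4 + u) = (9 + u)/(-4 + u))
1/(v(-20) + 103) = 1/((9 - 20)/(-4 - 20) + 103) = 1/(-11/(-24) + 103) = 1/(-1/24*(-11) + 103) = 1/(11/24 + 103) = 1/(2483/24) = 24/2483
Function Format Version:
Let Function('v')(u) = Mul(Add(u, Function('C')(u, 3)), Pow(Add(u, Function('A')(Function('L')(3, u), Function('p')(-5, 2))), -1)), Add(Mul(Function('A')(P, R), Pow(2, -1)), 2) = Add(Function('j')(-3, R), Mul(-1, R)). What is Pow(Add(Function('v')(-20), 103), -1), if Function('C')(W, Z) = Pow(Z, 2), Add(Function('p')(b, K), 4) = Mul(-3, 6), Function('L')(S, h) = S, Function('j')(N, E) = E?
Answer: Rational(24, 2483) ≈ 0.0096657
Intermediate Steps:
Function('p')(b, K) = -22 (Function('p')(b, K) = Add(-4, Mul(-3, 6)) = Add(-4, -18) = -22)
Function('A')(P, R) = -4 (Function('A')(P, R) = Add(-4, Mul(2, Add(R, Mul(-1, R)))) = Add(-4, Mul(2, 0)) = Add(-4, 0) = -4)
Function('v')(u) = Mul(Pow(Add(-4, u), -1), Add(9, u)) (Function('v')(u) = Mul(Add(u, Pow(3, 2)), Pow(Add(u, -4), -1)) = Mul(Add(u, 9), Pow(Add(-4, u), -1)) = Mul(Add(9, u), Pow(Add(-4, u), -1)) = Mul(Pow(Add(-4, u), -1), Add(9, u)))
Pow(Add(Function('v')(-20), 103), -1) = Pow(Add(Mul(Pow(Add(-4, -20), -1), Add(9, -20)), 103), -1) = Pow(Add(Mul(Pow(-24, -1), -11), 103), -1) = Pow(Add(Mul(Rational(-1, 24), -11), 103), -1) = Pow(Add(Rational(11, 24), 103), -1) = Pow(Rational(2483, 24), -1) = Rational(24, 2483)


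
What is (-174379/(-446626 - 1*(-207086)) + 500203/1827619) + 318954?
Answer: 139634626103598261/437787855260 ≈ 3.1896e+5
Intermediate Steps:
(-174379/(-446626 - 1*(-207086)) + 500203/1827619) + 318954 = (-174379/(-446626 + 207086) + 500203*(1/1827619)) + 318954 = (-174379/(-239540) + 500203/1827619) + 318954 = (-174379*(-1/239540) + 500203/1827619) + 318954 = (174379/239540 + 500203/1827619) + 318954 = 438517000221/437787855260 + 318954 = 139634626103598261/437787855260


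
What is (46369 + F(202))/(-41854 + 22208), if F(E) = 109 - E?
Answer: -23138/9823 ≈ -2.3555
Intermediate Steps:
(46369 + F(202))/(-41854 + 22208) = (46369 + (109 - 1*202))/(-41854 + 22208) = (46369 + (109 - 202))/(-19646) = (46369 - 93)*(-1/19646) = 46276*(-1/19646) = -23138/9823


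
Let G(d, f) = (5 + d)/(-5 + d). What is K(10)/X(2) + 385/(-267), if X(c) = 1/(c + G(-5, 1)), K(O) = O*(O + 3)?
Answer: 69035/267 ≈ 258.56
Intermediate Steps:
G(d, f) = (5 + d)/(-5 + d)
K(O) = O*(3 + O)
X(c) = 1/c (X(c) = 1/(c + (5 - 5)/(-5 - 5)) = 1/(c + 0/(-10)) = 1/(c - ⅒*0) = 1/(c + 0) = 1/c)
K(10)/X(2) + 385/(-267) = (10*(3 + 10))/(1/2) + 385/(-267) = (10*13)/(½) + 385*(-1/267) = 130*2 - 385/267 = 260 - 385/267 = 69035/267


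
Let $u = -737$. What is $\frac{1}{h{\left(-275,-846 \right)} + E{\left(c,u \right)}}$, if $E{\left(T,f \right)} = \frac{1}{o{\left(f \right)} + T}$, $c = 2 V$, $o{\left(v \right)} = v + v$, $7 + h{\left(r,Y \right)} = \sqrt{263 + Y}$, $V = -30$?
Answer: $- \frac{16473626}{1487216069} - \frac{2353156 i \sqrt{583}}{1487216069} \approx -0.011077 - 0.038204 i$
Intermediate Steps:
$h{\left(r,Y \right)} = -7 + \sqrt{263 + Y}$
$o{\left(v \right)} = 2 v$
$c = -60$ ($c = 2 \left(-30\right) = -60$)
$E{\left(T,f \right)} = \frac{1}{T + 2 f}$ ($E{\left(T,f \right)} = \frac{1}{2 f + T} = \frac{1}{T + 2 f}$)
$\frac{1}{h{\left(-275,-846 \right)} + E{\left(c,u \right)}} = \frac{1}{\left(-7 + \sqrt{263 - 846}\right) + \frac{1}{-60 + 2 \left(-737\right)}} = \frac{1}{\left(-7 + \sqrt{-583}\right) + \frac{1}{-60 - 1474}} = \frac{1}{\left(-7 + i \sqrt{583}\right) + \frac{1}{-1534}} = \frac{1}{\left(-7 + i \sqrt{583}\right) - \frac{1}{1534}} = \frac{1}{- \frac{10739}{1534} + i \sqrt{583}}$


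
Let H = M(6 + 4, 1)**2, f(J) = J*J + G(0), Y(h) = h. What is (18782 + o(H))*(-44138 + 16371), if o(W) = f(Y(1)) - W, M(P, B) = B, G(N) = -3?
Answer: -521436493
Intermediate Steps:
f(J) = -3 + J**2 (f(J) = J*J - 3 = J**2 - 3 = -3 + J**2)
H = 1 (H = 1**2 = 1)
o(W) = -2 - W (o(W) = (-3 + 1**2) - W = (-3 + 1) - W = -2 - W)
(18782 + o(H))*(-44138 + 16371) = (18782 + (-2 - 1*1))*(-44138 + 16371) = (18782 + (-2 - 1))*(-27767) = (18782 - 3)*(-27767) = 18779*(-27767) = -521436493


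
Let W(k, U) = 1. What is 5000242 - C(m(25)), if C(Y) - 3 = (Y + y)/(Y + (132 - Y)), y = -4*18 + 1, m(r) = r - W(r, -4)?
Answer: 660031595/132 ≈ 5.0002e+6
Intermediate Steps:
m(r) = -1 + r (m(r) = r - 1*1 = r - 1 = -1 + r)
y = -71 (y = -72 + 1 = -71)
C(Y) = 325/132 + Y/132 (C(Y) = 3 + (Y - 71)/(Y + (132 - Y)) = 3 + (-71 + Y)/132 = 3 + (-71 + Y)*(1/132) = 3 + (-71/132 + Y/132) = 325/132 + Y/132)
5000242 - C(m(25)) = 5000242 - (325/132 + (-1 + 25)/132) = 5000242 - (325/132 + (1/132)*24) = 5000242 - (325/132 + 2/11) = 5000242 - 1*349/132 = 5000242 - 349/132 = 660031595/132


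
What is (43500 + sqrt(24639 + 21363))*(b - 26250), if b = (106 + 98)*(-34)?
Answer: -1443591000 - 33186*sqrt(46002) ≈ -1.4507e+9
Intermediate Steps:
b = -6936 (b = 204*(-34) = -6936)
(43500 + sqrt(24639 + 21363))*(b - 26250) = (43500 + sqrt(24639 + 21363))*(-6936 - 26250) = (43500 + sqrt(46002))*(-33186) = -1443591000 - 33186*sqrt(46002)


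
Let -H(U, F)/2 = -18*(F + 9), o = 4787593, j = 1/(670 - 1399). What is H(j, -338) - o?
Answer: -4799437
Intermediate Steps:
j = -1/729 (j = 1/(-729) = -1/729 ≈ -0.0013717)
H(U, F) = 324 + 36*F (H(U, F) = -(-36)*(F + 9) = -(-36)*(9 + F) = -2*(-162 - 18*F) = 324 + 36*F)
H(j, -338) - o = (324 + 36*(-338)) - 1*4787593 = (324 - 12168) - 4787593 = -11844 - 4787593 = -4799437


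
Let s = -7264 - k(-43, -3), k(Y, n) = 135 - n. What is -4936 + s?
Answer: -12338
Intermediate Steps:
s = -7402 (s = -7264 - (135 - 1*(-3)) = -7264 - (135 + 3) = -7264 - 1*138 = -7264 - 138 = -7402)
-4936 + s = -4936 - 7402 = -12338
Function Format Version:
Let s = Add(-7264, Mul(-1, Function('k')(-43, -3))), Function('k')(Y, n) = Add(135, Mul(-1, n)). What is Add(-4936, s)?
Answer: -12338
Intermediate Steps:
s = -7402 (s = Add(-7264, Mul(-1, Add(135, Mul(-1, -3)))) = Add(-7264, Mul(-1, Add(135, 3))) = Add(-7264, Mul(-1, 138)) = Add(-7264, -138) = -7402)
Add(-4936, s) = Add(-4936, -7402) = -12338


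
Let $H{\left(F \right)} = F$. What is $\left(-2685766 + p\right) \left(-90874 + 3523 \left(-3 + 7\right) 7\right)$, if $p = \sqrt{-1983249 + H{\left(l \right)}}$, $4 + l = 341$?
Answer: $-20868401820 + 62160 i \sqrt{30983} \approx -2.0868 \cdot 10^{10} + 1.0941 \cdot 10^{7} i$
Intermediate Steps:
$l = 337$ ($l = -4 + 341 = 337$)
$p = 8 i \sqrt{30983}$ ($p = \sqrt{-1983249 + 337} = \sqrt{-1982912} = 8 i \sqrt{30983} \approx 1408.2 i$)
$\left(-2685766 + p\right) \left(-90874 + 3523 \left(-3 + 7\right) 7\right) = \left(-2685766 + 8 i \sqrt{30983}\right) \left(-90874 + 3523 \left(-3 + 7\right) 7\right) = \left(-2685766 + 8 i \sqrt{30983}\right) \left(-90874 + 3523 \cdot 4 \cdot 7\right) = \left(-2685766 + 8 i \sqrt{30983}\right) \left(-90874 + 3523 \cdot 28\right) = \left(-2685766 + 8 i \sqrt{30983}\right) \left(-90874 + 98644\right) = \left(-2685766 + 8 i \sqrt{30983}\right) 7770 = -20868401820 + 62160 i \sqrt{30983}$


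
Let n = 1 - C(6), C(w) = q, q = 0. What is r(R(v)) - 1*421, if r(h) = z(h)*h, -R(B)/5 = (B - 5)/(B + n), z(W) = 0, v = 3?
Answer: -421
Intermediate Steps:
C(w) = 0
n = 1 (n = 1 - 1*0 = 1 + 0 = 1)
R(B) = -5*(-5 + B)/(1 + B) (R(B) = -5*(B - 5)/(B + 1) = -5*(-5 + B)/(1 + B))
r(h) = 0 (r(h) = 0*h = 0)
r(R(v)) - 1*421 = 0 - 1*421 = 0 - 421 = -421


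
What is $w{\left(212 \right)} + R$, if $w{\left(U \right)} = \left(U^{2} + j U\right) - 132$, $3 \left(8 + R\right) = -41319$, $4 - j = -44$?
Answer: $41207$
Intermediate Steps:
$j = 48$ ($j = 4 - -44 = 4 + 44 = 48$)
$R = -13781$ ($R = -8 + \frac{1}{3} \left(-41319\right) = -8 - 13773 = -13781$)
$w{\left(U \right)} = -132 + U^{2} + 48 U$ ($w{\left(U \right)} = \left(U^{2} + 48 U\right) - 132 = -132 + U^{2} + 48 U$)
$w{\left(212 \right)} + R = \left(-132 + 212^{2} + 48 \cdot 212\right) - 13781 = \left(-132 + 44944 + 10176\right) - 13781 = 54988 - 13781 = 41207$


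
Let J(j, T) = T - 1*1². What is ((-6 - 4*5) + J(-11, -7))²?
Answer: 1156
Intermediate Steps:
J(j, T) = -1 + T (J(j, T) = T - 1*1 = T - 1 = -1 + T)
((-6 - 4*5) + J(-11, -7))² = ((-6 - 4*5) + (-1 - 7))² = ((-6 - 20) - 8)² = (-26 - 8)² = (-34)² = 1156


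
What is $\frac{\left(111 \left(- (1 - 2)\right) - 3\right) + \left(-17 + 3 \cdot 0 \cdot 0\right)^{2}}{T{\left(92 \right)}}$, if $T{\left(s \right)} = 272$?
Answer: $\frac{397}{272} \approx 1.4596$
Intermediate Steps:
$\frac{\left(111 \left(- (1 - 2)\right) - 3\right) + \left(-17 + 3 \cdot 0 \cdot 0\right)^{2}}{T{\left(92 \right)}} = \frac{\left(111 \left(- (1 - 2)\right) - 3\right) + \left(-17 + 3 \cdot 0 \cdot 0\right)^{2}}{272} = \left(\left(111 \left(\left(-1\right) \left(-1\right)\right) - 3\right) + \left(-17 + 0 \cdot 0\right)^{2}\right) \frac{1}{272} = \left(\left(111 \cdot 1 - 3\right) + \left(-17 + 0\right)^{2}\right) \frac{1}{272} = \left(\left(111 - 3\right) + \left(-17\right)^{2}\right) \frac{1}{272} = \left(108 + 289\right) \frac{1}{272} = 397 \cdot \frac{1}{272} = \frac{397}{272}$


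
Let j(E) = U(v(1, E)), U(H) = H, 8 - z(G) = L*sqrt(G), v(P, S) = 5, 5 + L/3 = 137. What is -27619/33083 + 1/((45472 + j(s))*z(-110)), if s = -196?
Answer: -2708285465666881/3244078643750748 + 11*I*sqrt(110)/21790840168 ≈ -0.83484 + 5.2944e-9*I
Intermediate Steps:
L = 396 (L = -15 + 3*137 = -15 + 411 = 396)
z(G) = 8 - 396*sqrt(G)
j(E) = 5
-27619/33083 + 1/((45472 + j(s))*z(-110)) = -27619/33083 + 1/((45472 + 5)*(8 - 396*I*sqrt(110))) = -27619*1/33083 + 1/(45477*(8 - 396*I*sqrt(110))) = -27619/33083 + 1/(45477*(8 - 396*I*sqrt(110)))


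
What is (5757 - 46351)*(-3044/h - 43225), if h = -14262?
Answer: 12512530276082/7131 ≈ 1.7547e+9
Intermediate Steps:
(5757 - 46351)*(-3044/h - 43225) = (5757 - 46351)*(-3044/(-14262) - 43225) = -40594*(-3044*(-1/14262) - 43225) = -40594*(1522/7131 - 43225) = -40594*(-308235953/7131) = 12512530276082/7131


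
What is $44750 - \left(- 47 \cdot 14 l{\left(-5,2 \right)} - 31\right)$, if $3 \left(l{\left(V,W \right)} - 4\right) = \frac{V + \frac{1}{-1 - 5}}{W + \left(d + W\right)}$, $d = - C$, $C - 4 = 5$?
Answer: $\frac{2143784}{45} \approx 47640.0$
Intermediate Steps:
$C = 9$ ($C = 4 + 5 = 9$)
$d = -9$ ($d = \left(-1\right) 9 = -9$)
$l{\left(V,W \right)} = 4 + \frac{- \frac{1}{6} + V}{3 \left(-9 + 2 W\right)}$ ($l{\left(V,W \right)} = 4 + \frac{\left(V + \frac{1}{-1 - 5}\right) \frac{1}{W + \left(-9 + W\right)}}{3} = 4 + \frac{\left(V + \frac{1}{-6}\right) \frac{1}{-9 + 2 W}}{3} = 4 + \frac{\left(V - \frac{1}{6}\right) \frac{1}{-9 + 2 W}}{3} = 4 + \frac{\left(- \frac{1}{6} + V\right) \frac{1}{-9 + 2 W}}{3} = 4 + \frac{\frac{1}{-9 + 2 W} \left(- \frac{1}{6} + V\right)}{3} = 4 + \frac{- \frac{1}{6} + V}{3 \left(-9 + 2 W\right)}$)
$44750 - \left(- 47 \cdot 14 l{\left(-5,2 \right)} - 31\right) = 44750 - \left(- 47 \cdot 14 \frac{-649 + 6 \left(-5\right) + 144 \cdot 2}{18 \left(-9 + 2 \cdot 2\right)} - 31\right) = 44750 - \left(- 47 \cdot 14 \frac{-649 - 30 + 288}{18 \left(-9 + 4\right)} - 31\right) = 44750 - \left(- 47 \cdot 14 \cdot \frac{1}{18} \frac{1}{-5} \left(-391\right) - 31\right) = 44750 - \left(- 47 \cdot 14 \cdot \frac{1}{18} \left(- \frac{1}{5}\right) \left(-391\right) - 31\right) = 44750 - \left(- 47 \cdot 14 \cdot \frac{391}{90} - 31\right) = 44750 - \left(\left(-47\right) \frac{2737}{45} - 31\right) = 44750 - \left(- \frac{128639}{45} - 31\right) = 44750 - - \frac{130034}{45} = 44750 + \frac{130034}{45} = \frac{2143784}{45}$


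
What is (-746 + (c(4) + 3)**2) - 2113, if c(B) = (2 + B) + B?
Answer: -2690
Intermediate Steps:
c(B) = 2 + 2*B
(-746 + (c(4) + 3)**2) - 2113 = (-746 + ((2 + 2*4) + 3)**2) - 2113 = (-746 + ((2 + 8) + 3)**2) - 2113 = (-746 + (10 + 3)**2) - 2113 = (-746 + 13**2) - 2113 = (-746 + 169) - 2113 = -577 - 2113 = -2690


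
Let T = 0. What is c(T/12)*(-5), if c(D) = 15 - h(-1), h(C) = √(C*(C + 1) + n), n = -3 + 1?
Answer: -75 + 5*I*√2 ≈ -75.0 + 7.0711*I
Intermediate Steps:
n = -2
h(C) = √(-2 + C*(1 + C)) (h(C) = √(C*(C + 1) - 2) = √(C*(1 + C) - 2) = √(-2 + C*(1 + C)))
c(D) = 15 - I*√2 (c(D) = 15 - √(-2 - 1 + (-1)²) = 15 - √(-2 - 1 + 1) = 15 - √(-2) = 15 - I*√2)
c(T/12)*(-5) = (15 - I*√2)*(-5) = -75 + 5*I*√2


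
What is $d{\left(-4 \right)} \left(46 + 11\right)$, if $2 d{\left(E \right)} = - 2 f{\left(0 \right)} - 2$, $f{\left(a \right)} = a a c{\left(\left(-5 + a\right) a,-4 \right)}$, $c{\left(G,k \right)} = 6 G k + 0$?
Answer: $-57$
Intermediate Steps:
$c{\left(G,k \right)} = 6 G k$ ($c{\left(G,k \right)} = 6 G k + 0 = 6 G k$)
$f{\left(a \right)} = - 24 a^{3} \left(-5 + a\right)$ ($f{\left(a \right)} = a a 6 \left(-5 + a\right) a \left(-4\right) = a^{2} \cdot 6 a \left(-5 + a\right) \left(-4\right) = a^{2} \left(- 24 a \left(-5 + a\right)\right) = - 24 a^{3} \left(-5 + a\right)$)
$d{\left(E \right)} = -1$ ($d{\left(E \right)} = \frac{- 2 \cdot 24 \cdot 0^{3} \left(5 - 0\right) - 2}{2} = \frac{- 2 \cdot 24 \cdot 0 \left(5 + 0\right) - 2}{2} = \frac{- 2 \cdot 24 \cdot 0 \cdot 5 - 2}{2} = \frac{\left(-2\right) 0 - 2}{2} = \frac{0 - 2}{2} = \frac{1}{2} \left(-2\right) = -1$)
$d{\left(-4 \right)} \left(46 + 11\right) = - (46 + 11) = \left(-1\right) 57 = -57$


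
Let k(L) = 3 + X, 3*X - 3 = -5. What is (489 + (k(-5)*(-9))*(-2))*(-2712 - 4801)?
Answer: -3989403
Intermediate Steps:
X = -⅔ (X = 1 + (⅓)*(-5) = 1 - 5/3 = -⅔ ≈ -0.66667)
k(L) = 7/3 (k(L) = 3 - ⅔ = 7/3)
(489 + (k(-5)*(-9))*(-2))*(-2712 - 4801) = (489 + ((7/3)*(-9))*(-2))*(-2712 - 4801) = (489 - 21*(-2))*(-7513) = (489 + 42)*(-7513) = 531*(-7513) = -3989403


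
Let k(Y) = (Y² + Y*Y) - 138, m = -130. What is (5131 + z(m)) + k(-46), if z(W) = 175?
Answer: 9400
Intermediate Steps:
k(Y) = -138 + 2*Y² (k(Y) = (Y² + Y²) - 138 = 2*Y² - 138 = -138 + 2*Y²)
(5131 + z(m)) + k(-46) = (5131 + 175) + (-138 + 2*(-46)²) = 5306 + (-138 + 2*2116) = 5306 + (-138 + 4232) = 5306 + 4094 = 9400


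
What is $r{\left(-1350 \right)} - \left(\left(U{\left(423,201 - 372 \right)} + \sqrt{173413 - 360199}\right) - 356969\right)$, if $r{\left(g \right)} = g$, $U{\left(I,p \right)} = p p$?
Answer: $326378 - 9 i \sqrt{2306} \approx 3.2638 \cdot 10^{5} - 432.19 i$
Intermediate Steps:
$U{\left(I,p \right)} = p^{2}$
$r{\left(-1350 \right)} - \left(\left(U{\left(423,201 - 372 \right)} + \sqrt{173413 - 360199}\right) - 356969\right) = -1350 - \left(\left(\left(201 - 372\right)^{2} + \sqrt{173413 - 360199}\right) - 356969\right) = -1350 - \left(\left(\left(-171\right)^{2} + \sqrt{-186786}\right) - 356969\right) = -1350 - \left(\left(29241 + 9 i \sqrt{2306}\right) - 356969\right) = -1350 - \left(-327728 + 9 i \sqrt{2306}\right) = -1350 + \left(327728 - 9 i \sqrt{2306}\right) = 326378 - 9 i \sqrt{2306}$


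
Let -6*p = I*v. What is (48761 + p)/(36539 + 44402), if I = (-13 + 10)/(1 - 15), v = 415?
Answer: 1364893/2266348 ≈ 0.60224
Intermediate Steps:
I = 3/14 (I = -3/(-14) = -3*(-1/14) = 3/14 ≈ 0.21429)
p = -415/28 ≈ -14.821
(48761 + p)/(36539 + 44402) = (48761 - 415/28)/(36539 + 44402) = (1364893/28)/80941 = (1364893/28)*(1/80941) = 1364893/2266348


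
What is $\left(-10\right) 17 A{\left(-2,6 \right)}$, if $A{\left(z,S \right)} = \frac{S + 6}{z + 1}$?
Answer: $2040$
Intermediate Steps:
$A{\left(z,S \right)} = \frac{6 + S}{1 + z}$
$\left(-10\right) 17 A{\left(-2,6 \right)} = \left(-10\right) 17 \frac{6 + 6}{1 - 2} = - 170 \frac{1}{-1} \cdot 12 = - 170 \left(\left(-1\right) 12\right) = \left(-170\right) \left(-12\right) = 2040$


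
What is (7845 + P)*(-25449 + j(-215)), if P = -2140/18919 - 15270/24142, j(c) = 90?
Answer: -45428167626494100/228371249 ≈ -1.9892e+8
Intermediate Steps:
P = -170278505/228371249 (P = -2140*1/18919 - 15270*1/24142 = -2140/18919 - 7635/12071 = -170278505/228371249 ≈ -0.74562)
(7845 + P)*(-25449 + j(-215)) = (7845 - 170278505/228371249)*(-25449 + 90) = (1791402169900/228371249)*(-25359) = -45428167626494100/228371249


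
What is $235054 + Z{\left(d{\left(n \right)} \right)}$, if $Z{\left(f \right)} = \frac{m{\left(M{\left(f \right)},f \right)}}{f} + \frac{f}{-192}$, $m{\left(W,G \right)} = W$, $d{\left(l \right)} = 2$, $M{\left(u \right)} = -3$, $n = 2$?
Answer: $\frac{22565039}{96} \approx 2.3505 \cdot 10^{5}$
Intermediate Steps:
$Z{\left(f \right)} = - \frac{3}{f} - \frac{f}{192}$ ($Z{\left(f \right)} = - \frac{3}{f} + \frac{f}{-192} = - \frac{3}{f} + f \left(- \frac{1}{192}\right) = - \frac{3}{f} - \frac{f}{192}$)
$235054 + Z{\left(d{\left(n \right)} \right)} = 235054 - \left(\frac{1}{96} + \frac{3}{2}\right) = 235054 - \frac{145}{96} = \frac{22565039}{96}$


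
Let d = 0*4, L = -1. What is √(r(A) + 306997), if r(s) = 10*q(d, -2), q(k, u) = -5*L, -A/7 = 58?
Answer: √307047 ≈ 554.12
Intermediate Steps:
d = 0
A = -406 (A = -7*58 = -406)
q(k, u) = 5 (q(k, u) = -5*(-1) = 5)
r(s) = 50 (r(s) = 10*5 = 50)
√(r(A) + 306997) = √(50 + 306997) = √307047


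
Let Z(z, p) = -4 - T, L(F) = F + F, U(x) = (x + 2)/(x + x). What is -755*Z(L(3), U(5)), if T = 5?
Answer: 6795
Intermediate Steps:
U(x) = (2 + x)/(2*x) (U(x) = (2 + x)/((2*x)) = (2 + x)*(1/(2*x)) = (2 + x)/(2*x))
L(F) = 2*F
Z(z, p) = -9 (Z(z, p) = -4 - 1*5 = -4 - 5 = -9)
-755*Z(L(3), U(5)) = -755*(-9) = 6795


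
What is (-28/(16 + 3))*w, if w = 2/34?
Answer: -28/323 ≈ -0.086687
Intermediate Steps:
w = 1/17 (w = 2*(1/34) = 1/17 ≈ 0.058824)
(-28/(16 + 3))*w = -28/(16 + 3)*(1/17) = -28/19*(1/17) = -28*1/19*(1/17) = -28/19*1/17 = -28/323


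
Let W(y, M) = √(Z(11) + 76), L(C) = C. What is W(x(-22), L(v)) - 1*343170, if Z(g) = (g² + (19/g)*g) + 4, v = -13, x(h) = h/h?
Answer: -343170 + 2*√55 ≈ -3.4316e+5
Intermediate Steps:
x(h) = 1
Z(g) = 23 + g² (Z(g) = (g² + 19) + 4 = (19 + g²) + 4 = 23 + g²)
W(y, M) = 2*√55 (W(y, M) = √((23 + 11²) + 76) = √((23 + 121) + 76) = √(144 + 76) = √220 = 2*√55)
W(x(-22), L(v)) - 1*343170 = 2*√55 - 1*343170 = 2*√55 - 343170 = -343170 + 2*√55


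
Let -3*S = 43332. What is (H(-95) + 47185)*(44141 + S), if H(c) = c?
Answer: 1398431730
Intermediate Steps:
S = -14444 (S = -⅓*43332 = -14444)
(H(-95) + 47185)*(44141 + S) = (-95 + 47185)*(44141 - 14444) = 47090*29697 = 1398431730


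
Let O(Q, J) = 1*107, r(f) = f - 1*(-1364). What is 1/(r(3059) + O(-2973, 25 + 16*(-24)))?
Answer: 1/4530 ≈ 0.00022075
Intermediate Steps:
r(f) = 1364 + f (r(f) = f + 1364 = 1364 + f)
O(Q, J) = 107
1/(r(3059) + O(-2973, 25 + 16*(-24))) = 1/((1364 + 3059) + 107) = 1/(4423 + 107) = 1/4530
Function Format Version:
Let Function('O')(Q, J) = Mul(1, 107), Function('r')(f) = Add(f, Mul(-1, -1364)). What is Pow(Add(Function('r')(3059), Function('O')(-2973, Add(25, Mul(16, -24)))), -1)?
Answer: Rational(1, 4530) ≈ 0.00022075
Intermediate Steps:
Function('r')(f) = Add(1364, f) (Function('r')(f) = Add(f, 1364) = Add(1364, f))
Function('O')(Q, J) = 107
Pow(Add(Function('r')(3059), Function('O')(-2973, Add(25, Mul(16, -24)))), -1) = Pow(Add(Add(1364, 3059), 107), -1) = Pow(Add(4423, 107), -1) = Pow(4530, -1) = Rational(1, 4530)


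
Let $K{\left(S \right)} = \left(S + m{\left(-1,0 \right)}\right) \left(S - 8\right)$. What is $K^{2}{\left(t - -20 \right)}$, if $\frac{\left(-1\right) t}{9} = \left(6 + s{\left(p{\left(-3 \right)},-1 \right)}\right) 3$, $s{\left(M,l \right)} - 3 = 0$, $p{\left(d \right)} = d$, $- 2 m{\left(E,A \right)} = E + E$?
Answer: $2629843524$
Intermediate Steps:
$m{\left(E,A \right)} = - E$ ($m{\left(E,A \right)} = - \frac{E + E}{2} = - \frac{2 E}{2} = - E$)
$s{\left(M,l \right)} = 3$ ($s{\left(M,l \right)} = 3 + 0 = 3$)
$t = -243$ ($t = - 9 \left(6 + 3\right) 3 = - 9 \cdot 9 \cdot 3 = \left(-9\right) 27 = -243$)
$K{\left(S \right)} = \left(1 + S\right) \left(-8 + S\right)$ ($K{\left(S \right)} = \left(S - -1\right) \left(S - 8\right) = \left(S + 1\right) \left(-8 + S\right) = \left(1 + S\right) \left(-8 + S\right)$)
$K^{2}{\left(t - -20 \right)} = \left(-8 + \left(-243 - -20\right)^{2} - 7 \left(-243 - -20\right)\right)^{2} = \left(-8 + \left(-243 + 20\right)^{2} - 7 \left(-243 + 20\right)\right)^{2} = \left(-8 + \left(-223\right)^{2} - -1561\right)^{2} = \left(-8 + 49729 + 1561\right)^{2} = 51282^{2} = 2629843524$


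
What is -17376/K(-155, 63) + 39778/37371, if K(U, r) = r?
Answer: -71872498/261597 ≈ -274.75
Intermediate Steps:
-17376/K(-155, 63) + 39778/37371 = -17376/63 + 39778/37371 = -17376*1/63 + 39778*(1/37371) = -5792/21 + 39778/37371 = -71872498/261597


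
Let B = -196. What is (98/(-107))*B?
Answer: 19208/107 ≈ 179.51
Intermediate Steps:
(98/(-107))*B = (98/(-107))*(-196) = -1/107*98*(-196) = -98/107*(-196) = 19208/107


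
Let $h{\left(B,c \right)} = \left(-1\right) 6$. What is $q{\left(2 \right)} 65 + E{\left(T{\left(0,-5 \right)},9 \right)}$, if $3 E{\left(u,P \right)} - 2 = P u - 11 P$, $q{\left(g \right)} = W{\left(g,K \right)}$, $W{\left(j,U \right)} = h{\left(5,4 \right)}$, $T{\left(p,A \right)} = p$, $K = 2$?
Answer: $- \frac{1267}{3} \approx -422.33$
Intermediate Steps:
$h{\left(B,c \right)} = -6$
$W{\left(j,U \right)} = -6$
$q{\left(g \right)} = -6$
$E{\left(u,P \right)} = \frac{2}{3} - \frac{11 P}{3} + \frac{P u}{3}$ ($E{\left(u,P \right)} = \frac{2}{3} + \frac{P u - 11 P}{3} = \frac{2}{3} + \frac{- 11 P + P u}{3} = \frac{2}{3} + \left(- \frac{11 P}{3} + \frac{P u}{3}\right) = \frac{2}{3} - \frac{11 P}{3} + \frac{P u}{3}$)
$q{\left(2 \right)} 65 + E{\left(T{\left(0,-5 \right)},9 \right)} = \left(-6\right) 65 + \left(\frac{2}{3} - 33 + \frac{1}{3} \cdot 9 \cdot 0\right) = -390 + \left(\frac{2}{3} - 33 + 0\right) = -390 - \frac{97}{3} = - \frac{1267}{3}$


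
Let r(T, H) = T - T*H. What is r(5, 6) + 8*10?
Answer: 55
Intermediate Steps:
r(T, H) = T - H*T
r(5, 6) + 8*10 = 5*(1 - 1*6) + 8*10 = 5*(1 - 6) + 80 = 5*(-5) + 80 = -25 + 80 = 55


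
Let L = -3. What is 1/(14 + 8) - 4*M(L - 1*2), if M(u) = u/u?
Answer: -87/22 ≈ -3.9545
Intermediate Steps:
M(u) = 1
1/(14 + 8) - 4*M(L - 1*2) = 1/(14 + 8) - 4*1 = 1/22 - 4 = -87/22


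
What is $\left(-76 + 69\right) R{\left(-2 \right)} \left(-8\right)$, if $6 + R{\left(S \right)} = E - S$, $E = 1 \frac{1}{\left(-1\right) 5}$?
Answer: $- \frac{1176}{5} \approx -235.2$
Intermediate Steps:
$E = - \frac{1}{5}$ ($E = 1 \frac{1}{-5} = 1 \left(- \frac{1}{5}\right) = - \frac{1}{5} \approx -0.2$)
$R{\left(S \right)} = - \frac{31}{5} - S$ ($R{\left(S \right)} = -6 - \left(\frac{1}{5} + S\right) = - \frac{31}{5} - S$)
$\left(-76 + 69\right) R{\left(-2 \right)} \left(-8\right) = \left(-76 + 69\right) \left(- \frac{31}{5} - -2\right) \left(-8\right) = - 7 \left(- \frac{31}{5} + 2\right) \left(-8\right) = - 7 \left(\left(- \frac{21}{5}\right) \left(-8\right)\right) = \left(-7\right) \frac{168}{5} = - \frac{1176}{5}$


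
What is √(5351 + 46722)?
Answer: √52073 ≈ 228.20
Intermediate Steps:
√(5351 + 46722) = √52073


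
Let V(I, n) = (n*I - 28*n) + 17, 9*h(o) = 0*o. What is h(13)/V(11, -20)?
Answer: 0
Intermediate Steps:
h(o) = 0 (h(o) = (0*o)/9 = (1/9)*0 = 0)
V(I, n) = 17 - 28*n + I*n (V(I, n) = (I*n - 28*n) + 17 = (-28*n + I*n) + 17 = 17 - 28*n + I*n)
h(13)/V(11, -20) = 0/(17 - 28*(-20) + 11*(-20)) = 0/(17 + 560 - 220) = 0/357 = 0*(1/357) = 0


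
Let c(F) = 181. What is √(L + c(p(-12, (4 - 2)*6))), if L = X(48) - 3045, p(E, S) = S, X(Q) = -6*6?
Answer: 10*I*√29 ≈ 53.852*I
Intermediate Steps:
X(Q) = -36
L = -3081 (L = -36 - 3045 = -3081)
√(L + c(p(-12, (4 - 2)*6))) = √(-3081 + 181) = √(-2900) = 10*I*√29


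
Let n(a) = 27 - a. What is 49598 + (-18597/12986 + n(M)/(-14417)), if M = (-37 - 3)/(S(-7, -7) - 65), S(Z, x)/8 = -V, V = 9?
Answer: 1272103572582225/25649025194 ≈ 49597.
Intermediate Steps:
S(Z, x) = -72 (S(Z, x) = 8*(-1*9) = 8*(-9) = -72)
M = 40/137 (M = (-37 - 3)/(-72 - 65) = -40/(-137) = -40*(-1/137) = 40/137 ≈ 0.29197)
49598 + (-18597/12986 + n(M)/(-14417)) = 49598 + (-18597/12986 + (27 - 1*40/137)/(-14417)) = 49598 + (-18597*1/12986 + (27 - 40/137)*(-1/14417)) = 49598 + (-18597/12986 + (3659/137)*(-1/14417)) = 49598 + (-18597/12986 - 3659/1975129) = 49598 - 36778989787/25649025194 = 1272103572582225/25649025194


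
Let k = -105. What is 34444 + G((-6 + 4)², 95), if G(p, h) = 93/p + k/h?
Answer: 2619427/76 ≈ 34466.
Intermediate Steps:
G(p, h) = -105/h + 93/p (G(p, h) = 93/p - 105/h = -105/h + 93/p)
34444 + G((-6 + 4)², 95) = 34444 + (-105/95 + 93/((-6 + 4)²)) = 34444 + (-105*1/95 + 93/((-2)²)) = 34444 + (-21/19 + 93/4) = 34444 + 1683/76 = 2619427/76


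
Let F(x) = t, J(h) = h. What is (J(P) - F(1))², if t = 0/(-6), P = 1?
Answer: 1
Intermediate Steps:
t = 0 (t = 0*(-⅙) = 0)
F(x) = 0
(J(P) - F(1))² = (1 - 1*0)² = (1 + 0)² = 1² = 1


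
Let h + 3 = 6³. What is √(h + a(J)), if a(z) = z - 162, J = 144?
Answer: √195 ≈ 13.964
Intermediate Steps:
h = 213 (h = -3 + 6³ = -3 + 216 = 213)
a(z) = -162 + z
√(h + a(J)) = √(213 + (-162 + 144)) = √(213 - 18) = √195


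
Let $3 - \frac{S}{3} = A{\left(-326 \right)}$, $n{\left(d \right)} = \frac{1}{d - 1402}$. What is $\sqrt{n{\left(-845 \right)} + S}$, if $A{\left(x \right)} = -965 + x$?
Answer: $\frac{\sqrt{19600250691}}{2247} \approx 62.306$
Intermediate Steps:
$n{\left(d \right)} = \frac{1}{-1402 + d}$
$S = 3882$ ($S = 9 - 3 \left(-965 - 326\right) = 9 - -3873 = 9 + 3873 = 3882$)
$\sqrt{n{\left(-845 \right)} + S} = \sqrt{\frac{1}{-1402 - 845} + 3882} = \sqrt{\frac{1}{-2247} + 3882} = \sqrt{- \frac{1}{2247} + 3882} = \sqrt{\frac{8722853}{2247}} = \frac{\sqrt{19600250691}}{2247}$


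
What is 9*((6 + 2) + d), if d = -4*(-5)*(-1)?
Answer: -108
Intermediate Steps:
d = -20 (d = 20*(-1) = -20)
9*((6 + 2) + d) = 9*((6 + 2) - 20) = 9*(8 - 20) = 9*(-12) = -108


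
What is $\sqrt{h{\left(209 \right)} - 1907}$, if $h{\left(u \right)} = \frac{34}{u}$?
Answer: $\frac{3 i \sqrt{9254729}}{209} \approx 43.667 i$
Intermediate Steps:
$\sqrt{h{\left(209 \right)} - 1907} = \sqrt{\frac{34}{209} - 1907} = \sqrt{- \frac{398529}{209}} = \frac{3 i \sqrt{9254729}}{209}$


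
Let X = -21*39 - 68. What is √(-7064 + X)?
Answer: I*√7951 ≈ 89.168*I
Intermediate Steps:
X = -887 (X = -819 - 68 = -887)
√(-7064 + X) = √(-7064 - 887) = √(-7951) = I*√7951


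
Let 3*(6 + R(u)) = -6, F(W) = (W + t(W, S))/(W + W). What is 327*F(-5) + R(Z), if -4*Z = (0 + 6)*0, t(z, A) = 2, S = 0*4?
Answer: 901/10 ≈ 90.100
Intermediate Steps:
S = 0
F(W) = (2 + W)/(2*W) (F(W) = (W + 2)/(W + W) = (2 + W)/((2*W)) = (2 + W)*(1/(2*W)) = (2 + W)/(2*W))
Z = 0 (Z = -(0 + 6)*0/4 = -3*0/2 = -¼*0 = 0)
R(u) = -8 (R(u) = -6 + (⅓)*(-6) = -6 - 2 = -8)
327*F(-5) + R(Z) = 327*((½)*(2 - 5)/(-5)) - 8 = 327*((½)*(-⅕)*(-3)) - 8 = 327*(3/10) - 8 = 981/10 - 8 = 901/10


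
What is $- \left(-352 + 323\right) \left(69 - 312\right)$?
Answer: $-7047$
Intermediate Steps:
$- \left(-352 + 323\right) \left(69 - 312\right) = - \left(-29\right) \left(-243\right) = \left(-1\right) 7047 = -7047$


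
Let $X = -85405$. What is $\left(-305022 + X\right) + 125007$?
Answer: $-265420$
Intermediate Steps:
$\left(-305022 + X\right) + 125007 = \left(-305022 - 85405\right) + 125007 = -390427 + 125007 = -265420$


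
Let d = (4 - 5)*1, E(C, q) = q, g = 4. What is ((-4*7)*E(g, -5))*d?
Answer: -140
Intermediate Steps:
d = -1 (d = -1*1 = -1)
((-4*7)*E(g, -5))*d = (-4*7*(-5))*(-1) = -28*(-5)*(-1) = 140*(-1) = -140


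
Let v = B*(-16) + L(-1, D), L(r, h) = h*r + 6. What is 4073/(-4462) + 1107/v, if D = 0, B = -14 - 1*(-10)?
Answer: 1163581/78085 ≈ 14.901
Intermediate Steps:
B = -4 (B = -14 + 10 = -4)
L(r, h) = 6 + h*r
v = 70 (v = -4*(-16) + (6 + 0*(-1)) = 64 + (6 + 0) = 64 + 6 = 70)
4073/(-4462) + 1107/v = 4073/(-4462) + 1107/70 = 4073*(-1/4462) + 1107*(1/70) = -4073/4462 + 1107/70 = 1163581/78085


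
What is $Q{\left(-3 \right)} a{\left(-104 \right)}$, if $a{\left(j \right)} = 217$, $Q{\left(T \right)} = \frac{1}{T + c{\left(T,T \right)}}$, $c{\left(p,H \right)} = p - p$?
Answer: $- \frac{217}{3} \approx -72.333$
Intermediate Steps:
$c{\left(p,H \right)} = 0$
$Q{\left(T \right)} = \frac{1}{T}$ ($Q{\left(T \right)} = \frac{1}{T + 0} = \frac{1}{T}$)
$Q{\left(-3 \right)} a{\left(-104 \right)} = \frac{1}{-3} \cdot 217 = \left(- \frac{1}{3}\right) 217 = - \frac{217}{3}$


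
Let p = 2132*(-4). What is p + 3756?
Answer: -4772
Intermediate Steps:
p = -8528
p + 3756 = -8528 + 3756 = -4772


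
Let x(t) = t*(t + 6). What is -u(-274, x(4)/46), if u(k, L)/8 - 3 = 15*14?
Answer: -1704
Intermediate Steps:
x(t) = t*(6 + t)
u(k, L) = 1704 (u(k, L) = 24 + 8*(15*14) = 24 + 8*210 = 24 + 1680 = 1704)
-u(-274, x(4)/46) = -1*1704 = -1704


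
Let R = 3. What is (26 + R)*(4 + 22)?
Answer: 754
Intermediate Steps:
(26 + R)*(4 + 22) = (26 + 3)*(4 + 22) = 29*26 = 754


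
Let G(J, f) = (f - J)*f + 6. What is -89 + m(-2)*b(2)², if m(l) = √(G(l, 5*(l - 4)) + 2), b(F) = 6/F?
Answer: -89 + 36*√53 ≈ 173.08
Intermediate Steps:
G(J, f) = 6 + f*(f - J) (G(J, f) = f*(f - J) + 6 = 6 + f*(f - J))
m(l) = √(8 + (-20 + 5*l)² - l*(-20 + 5*l)) (m(l) = √((6 + (5*(l - 4))² - l*5*(l - 4)) + 2) = √((6 + (5*(-4 + l))² - l*5*(-4 + l)) + 2) = √((6 + (-20 + 5*l)² - l*(-20 + 5*l)) + 2) = √(8 + (-20 + 5*l)² - l*(-20 + 5*l)))
-89 + m(-2)*b(2)² = -89 + (2*√(102 - 45*(-2) + 5*(-2)²))*(6/2)² = -89 + (2*√(102 + 90 + 5*4))*(6*(½))² = -89 + (2*√(102 + 90 + 20))*3² = -89 + (2*√212)*9 = -89 + (2*(2*√53))*9 = -89 + (4*√53)*9 = -89 + 36*√53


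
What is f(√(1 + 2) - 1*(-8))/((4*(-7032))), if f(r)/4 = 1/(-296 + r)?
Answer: 4/8100571 + √3/583241112 ≈ 4.9676e-7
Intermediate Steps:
f(r) = 4/(-296 + r)
f(√(1 + 2) - 1*(-8))/((4*(-7032))) = (4/(-296 + (√(1 + 2) - 1*(-8))))/((4*(-7032))) = (4/(-296 + (√3 + 8)))/(-28128) = (4/(-296 + (8 + √3)))*(-1/28128) = (4/(-288 + √3))*(-1/28128) = -1/(7032*(-288 + √3))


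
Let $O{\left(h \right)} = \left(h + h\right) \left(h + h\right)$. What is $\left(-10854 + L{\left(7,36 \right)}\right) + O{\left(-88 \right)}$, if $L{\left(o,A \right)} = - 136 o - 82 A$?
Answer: $16218$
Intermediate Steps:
$O{\left(h \right)} = 4 h^{2}$ ($O{\left(h \right)} = 2 h 2 h = 4 h^{2}$)
$\left(-10854 + L{\left(7,36 \right)}\right) + O{\left(-88 \right)} = \left(-10854 - 3904\right) + 4 \left(-88\right)^{2} = \left(-10854 - 3904\right) + 4 \cdot 7744 = \left(-10854 - 3904\right) + 30976 = -14758 + 30976 = 16218$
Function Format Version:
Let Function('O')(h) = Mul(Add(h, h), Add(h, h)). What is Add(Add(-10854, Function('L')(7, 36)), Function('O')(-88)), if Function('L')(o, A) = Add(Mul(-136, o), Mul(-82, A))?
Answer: 16218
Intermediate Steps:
Function('O')(h) = Mul(4, Pow(h, 2)) (Function('O')(h) = Mul(Mul(2, h), Mul(2, h)) = Mul(4, Pow(h, 2)))
Add(Add(-10854, Function('L')(7, 36)), Function('O')(-88)) = Add(Add(-10854, Add(Mul(-136, 7), Mul(-82, 36))), Mul(4, Pow(-88, 2))) = Add(Add(-10854, Add(-952, -2952)), Mul(4, 7744)) = Add(Add(-10854, -3904), 30976) = Add(-14758, 30976) = 16218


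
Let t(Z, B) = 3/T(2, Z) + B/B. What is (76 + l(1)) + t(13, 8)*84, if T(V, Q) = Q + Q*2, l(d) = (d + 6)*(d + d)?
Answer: 2346/13 ≈ 180.46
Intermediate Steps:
l(d) = 2*d*(6 + d) (l(d) = (6 + d)*(2*d) = 2*d*(6 + d))
T(V, Q) = 3*Q (T(V, Q) = Q + 2*Q = 3*Q)
t(Z, B) = 1 + 1/Z (t(Z, B) = 3/((3*Z)) + B/B = 3*(1/(3*Z)) + 1 = 1/Z + 1 = 1 + 1/Z)
(76 + l(1)) + t(13, 8)*84 = (76 + 2*1*(6 + 1)) + ((1 + 13)/13)*84 = (76 + 2*1*7) + ((1/13)*14)*84 = (76 + 14) + (14/13)*84 = 90 + 1176/13 = 2346/13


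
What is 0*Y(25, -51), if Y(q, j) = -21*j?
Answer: 0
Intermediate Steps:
0*Y(25, -51) = 0*(-21*(-51)) = 0*1071 = 0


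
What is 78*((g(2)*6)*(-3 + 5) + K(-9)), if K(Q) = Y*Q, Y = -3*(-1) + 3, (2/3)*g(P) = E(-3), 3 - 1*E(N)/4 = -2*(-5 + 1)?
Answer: -32292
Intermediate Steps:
E(N) = -20 (E(N) = 12 - (-8)*(-5 + 1) = 12 - (-8)*(-4) = 12 - 4*8 = 12 - 32 = -20)
g(P) = -30 (g(P) = (3/2)*(-20) = -30)
Y = 6 (Y = 3 + 3 = 6)
K(Q) = 6*Q
78*((g(2)*6)*(-3 + 5) + K(-9)) = 78*((-30*6)*(-3 + 5) + 6*(-9)) = 78*(-180*2 - 54) = 78*(-360 - 54) = 78*(-414) = -32292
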